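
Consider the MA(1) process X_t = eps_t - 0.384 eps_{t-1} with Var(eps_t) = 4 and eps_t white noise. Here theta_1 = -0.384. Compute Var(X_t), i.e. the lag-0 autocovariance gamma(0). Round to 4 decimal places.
\gamma(0) = 4.5898

For an MA(q) process X_t = eps_t + sum_i theta_i eps_{t-i} with
Var(eps_t) = sigma^2, the variance is
  gamma(0) = sigma^2 * (1 + sum_i theta_i^2).
  sum_i theta_i^2 = (-0.384)^2 = 0.147456.
  gamma(0) = 4 * (1 + 0.147456) = 4 * 1.147456 = 4.589824, which rounds to 4.5898.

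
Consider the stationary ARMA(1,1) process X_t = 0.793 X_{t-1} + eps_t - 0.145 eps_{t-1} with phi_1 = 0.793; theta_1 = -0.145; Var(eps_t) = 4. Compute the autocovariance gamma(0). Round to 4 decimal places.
\gamma(0) = 8.5254

Multiply the model equation by X_{t-k} and take expectations. With theta_0 = psi_0 = 1 and psi_j the MA(infinity) weights, this gives
  gamma(k) - sum_i phi_i gamma(k-i) = c_k,
  c_k = sigma^2 * sum_{j=k..q} theta_j psi_{j-k}   (c_k = 0 for k > q),
using gamma(-m) = gamma(m).
psi-weights needed (psi_j = theta_j + sum_i phi_i psi_{j-i}):
  psi_1 = theta_1 + phi_1 = -0.145 + (0.793) = 0.648
Right-hand sides:
  c_0 = sigma^2 (1 + theta_1 psi_1) = 4 * (1 + (-0.145)(0.648)) = 4 * 0.90604 = 3.62416
  c_1 = sigma^2 theta_1 = 4 * (-0.145) = -0.58
  c_2 = 0
Equations for k = 0 and k = 1 (AR order 1):
  gamma(0) = phi_1 gamma(1) + c_0
  gamma(1) = phi_1 gamma(0) + c_1
Substituting the second into the first: gamma(0) (1 - phi_1^2) = c_0 + phi_1 c_1, so
  gamma(0) = (c_0 + phi_1 c_1) / (1 - phi_1^2) = (3.62416 + (0.793)(-0.58)) / (1 - (0.793)^2) = 3.16422 / 0.371151 = 8.525425.
Therefore gamma(0) = 8.5254 (to 4 decimal places).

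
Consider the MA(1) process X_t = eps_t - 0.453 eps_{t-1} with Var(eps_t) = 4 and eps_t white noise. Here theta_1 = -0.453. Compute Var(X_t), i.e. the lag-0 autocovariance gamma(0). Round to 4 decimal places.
\gamma(0) = 4.8208

For an MA(q) process X_t = eps_t + sum_i theta_i eps_{t-i} with
Var(eps_t) = sigma^2, the variance is
  gamma(0) = sigma^2 * (1 + sum_i theta_i^2).
  sum_i theta_i^2 = (-0.453)^2 = 0.205209.
  gamma(0) = 4 * (1 + 0.205209) = 4 * 1.205209 = 4.820836, which rounds to 4.8208.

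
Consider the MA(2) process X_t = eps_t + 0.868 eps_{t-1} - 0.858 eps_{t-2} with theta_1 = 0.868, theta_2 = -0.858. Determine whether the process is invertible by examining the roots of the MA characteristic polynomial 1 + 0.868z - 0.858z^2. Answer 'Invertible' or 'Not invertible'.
\text{Not invertible}

The MA(q) characteristic polynomial is P(z) = 1 + 0.868z - 0.858z^2.
Invertibility requires all roots to lie outside the unit circle, i.e. |z| > 1 for every root.
Set 1 + (0.868) z + (-0.858) z^2 = 0, i.e. a z^2 + b z + c = 0 with a = -0.858, b = 0.868, c = 1.
Discriminant D = b^2 - 4ac = (0.868)^2 - 4*(-0.858)*1 = 0.753424 - (-3.432) = 4.185424.
D >= 0, so the roots are real: z = (-b +/- sqrt(D)) / (2a) = (-0.868 +/- 2.045831) / (-1.716).
  z_1 = (-0.868 + 2.045831) / (-1.716) = -0.6864,   |z_1| = 0.6864.
  z_2 = (-0.868 - 2.045831) / (-1.716) = 1.698,   |z_2| = 1.698.
Moduli of all roots: 0.6864, 1.6980.
All moduli strictly greater than 1? No.
Verdict: Not invertible.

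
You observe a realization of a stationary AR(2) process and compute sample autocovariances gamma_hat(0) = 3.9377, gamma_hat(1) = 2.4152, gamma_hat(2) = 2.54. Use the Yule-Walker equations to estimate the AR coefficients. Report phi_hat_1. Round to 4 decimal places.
\hat\phi_{1} = 0.3490

The Yule-Walker equations for an AR(p) process read, in matrix form,
  Gamma_p phi = r_p,   with   (Gamma_p)_{ij} = gamma(|i - j|),
                       (r_p)_i = gamma(i),   i,j = 1..p.
Substitute the sample gammas (Toeplitz matrix and right-hand side of size 2):
  Gamma_p = [[3.9377, 2.4152], [2.4152, 3.9377]]
  r_p     = [2.4152, 2.54]
Written out:
  3.9377 phi_1 + 2.4152 phi_2 = 2.4152
  2.4152 phi_1 + 3.9377 phi_2 = 2.54
Solve by Cramer's rule:
  det = gamma(0)^2 - gamma(1)^2 = (3.9377)^2 - (2.4152)^2 = 15.50548129 - 5.83319104 = 9.67229025
  phi_hat_1 = [gamma(1) gamma(0) - gamma(1) gamma(2)] / det = [(2.4152)(3.9377) - (2.4152)(2.54)] / 9.67229025 = 3.37572504 / 9.67229025 = 0.349
  phi_hat_2 = [gamma(0) gamma(2) - gamma(1)^2] / det = [(3.9377)(2.54) - (2.4152)^2] / 9.67229025 = 4.16856696 / 9.67229025 = 0.431
So phi_hat = [0.3490, 0.4310].
Therefore phi_hat_1 = 0.3490.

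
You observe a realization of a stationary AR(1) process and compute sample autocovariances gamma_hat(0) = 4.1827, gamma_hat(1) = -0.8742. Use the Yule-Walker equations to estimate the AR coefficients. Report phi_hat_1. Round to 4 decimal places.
\hat\phi_{1} = -0.2090

The Yule-Walker equations for an AR(p) process read, in matrix form,
  Gamma_p phi = r_p,   with   (Gamma_p)_{ij} = gamma(|i - j|),
                       (r_p)_i = gamma(i),   i,j = 1..p.
Substitute the sample gammas (Toeplitz matrix and right-hand side of size 1):
  Gamma_p = [[4.1827]]
  r_p     = [-0.8742]
With p = 1 this is the single equation gamma(0) phi_1 = gamma(1):
  phi_hat_1 = gamma(1) / gamma(0) = -0.8742 / 4.1827 = -0.2090.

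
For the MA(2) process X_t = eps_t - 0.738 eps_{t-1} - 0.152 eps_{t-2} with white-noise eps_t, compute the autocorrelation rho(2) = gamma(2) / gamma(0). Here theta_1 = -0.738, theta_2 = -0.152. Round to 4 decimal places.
\rho(2) = -0.0970

For an MA(q) process with theta_0 = 1, the autocovariance is
  gamma(k) = sigma^2 * sum_{i=0..q-k} theta_i * theta_{i+k},
and rho(k) = gamma(k) / gamma(0). Sigma^2 cancels.
  numerator   = (1)*(-0.152) = -0.152.
  denominator = (1)^2 + (-0.738)^2 + (-0.152)^2 = 1.567748.
  rho(2) = -0.152 / 1.567748 = -0.0970.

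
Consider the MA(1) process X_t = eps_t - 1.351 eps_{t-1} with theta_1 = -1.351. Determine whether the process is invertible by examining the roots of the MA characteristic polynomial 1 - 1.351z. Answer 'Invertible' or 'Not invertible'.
\text{Not invertible}

The MA(q) characteristic polynomial is P(z) = 1 - 1.351z.
Invertibility requires all roots to lie outside the unit circle, i.e. |z| > 1 for every root.
This is linear in z: 1 + (-1.351) z = 0  =>  z = -1/(-1.351) = 0.740192,  |z| = 0.740192.
Moduli of all roots: 0.7402.
All moduli strictly greater than 1? No.
Verdict: Not invertible.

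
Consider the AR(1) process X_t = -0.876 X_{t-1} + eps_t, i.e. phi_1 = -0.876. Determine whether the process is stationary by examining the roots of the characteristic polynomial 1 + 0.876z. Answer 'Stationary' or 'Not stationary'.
\text{Stationary}

The AR(p) characteristic polynomial is P(z) = 1 + 0.876z.
Stationarity requires all roots to lie outside the unit circle, i.e. |z| > 1 for every root.
This is linear in z: 1 + (0.876) z = 0  =>  z = -1/(0.876) = -1.141553,  |z| = 1.141553.
Moduli of all roots: 1.1416.
All moduli strictly greater than 1? Yes.
Verdict: Stationary.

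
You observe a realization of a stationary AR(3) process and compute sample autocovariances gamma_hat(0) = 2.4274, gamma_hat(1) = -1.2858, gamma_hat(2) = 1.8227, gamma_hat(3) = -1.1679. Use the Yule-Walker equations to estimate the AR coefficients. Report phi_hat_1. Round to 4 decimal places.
\hat\phi_{1} = -0.1880

The Yule-Walker equations for an AR(p) process read, in matrix form,
  Gamma_p phi = r_p,   with   (Gamma_p)_{ij} = gamma(|i - j|),
                       (r_p)_i = gamma(i),   i,j = 1..p.
Substitute the sample gammas (Toeplitz matrix and right-hand side of size 3):
  Gamma_p = [[2.4274, -1.2858, 1.8227], [-1.2858, 2.4274, -1.2858], [1.8227, -1.2858, 2.4274]]
  r_p     = [-1.2858, 1.8227, -1.1679]
Written out (R1..R3):
  (R1) 2.4274 phi_1 - 1.2858 phi_2 + 1.8227 phi_3 = -1.2858
  (R2) -1.2858 phi_1 + 2.4274 phi_2 - 1.2858 phi_3 = 1.8227
  (R3) 1.8227 phi_1 - 1.2858 phi_2 + 2.4274 phi_3 = -1.1679
Gaussian elimination:
  R2 <- R2 - (-1.2858/2.4274) R1 = R2 - (-0.529703) R1:  1.746308 phi_2 - 0.320311 phi_3 = 1.141608
  R3 <- R3 - (1.8227/2.4274) R1 = R3 - (0.750886) R1:  -0.320311 phi_2 + 1.058761 phi_3 = -0.202411
  R3 <- R3 - (-0.320311/1.746308) R2 = R3 - (-0.183422) R2:  1.000009 phi_3 = 0.006985
Back-substitution:
  phi_hat_3 = 0.006985 / 1.000009 = 0.006985
  phi_hat_2 = (1.141608 - (-0.320311)(0.006985)) / 1.746308 = 0.655008
  phi_hat_1 = (-1.2858 - (-1.2858)(0.655008) - (1.8227)(0.006985)) / 2.4274 = -0.187988
So phi_hat = [-0.1880, 0.6550, 0.0070].
Therefore phi_hat_1 = -0.1880.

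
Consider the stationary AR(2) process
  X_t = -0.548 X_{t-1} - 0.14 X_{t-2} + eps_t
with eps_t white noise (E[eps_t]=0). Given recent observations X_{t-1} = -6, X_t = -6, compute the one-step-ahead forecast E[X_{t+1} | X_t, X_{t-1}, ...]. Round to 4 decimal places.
E[X_{t+1} \mid \mathcal F_t] = 4.1280

For an AR(p) model X_t = c + sum_i phi_i X_{t-i} + eps_t, the
one-step-ahead conditional mean is
  E[X_{t+1} | X_t, ...] = c + sum_i phi_i X_{t+1-i}.
Substitute known values:
  E[X_{t+1} | ...] = (-0.548) * (-6) + (-0.14) * (-6)
                   = 4.1280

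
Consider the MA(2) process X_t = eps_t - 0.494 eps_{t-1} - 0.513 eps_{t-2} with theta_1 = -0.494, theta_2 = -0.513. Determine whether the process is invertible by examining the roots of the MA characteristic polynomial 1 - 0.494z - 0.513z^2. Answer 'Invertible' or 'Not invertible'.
\text{Not invertible}

The MA(q) characteristic polynomial is P(z) = 1 - 0.494z - 0.513z^2.
Invertibility requires all roots to lie outside the unit circle, i.e. |z| > 1 for every root.
Set 1 + (-0.494) z + (-0.513) z^2 = 0, i.e. a z^2 + b z + c = 0 with a = -0.513, b = -0.494, c = 1.
Discriminant D = b^2 - 4ac = (-0.494)^2 - 4*(-0.513)*1 = 0.244036 - (-2.052) = 2.296036.
D >= 0, so the roots are real: z = (-b +/- sqrt(D)) / (2a) = (0.494 +/- 1.515268) / (-1.026).
  z_1 = (0.494 + 1.515268) / (-1.026) = -1.9584,   |z_1| = 1.9584.
  z_2 = (0.494 - 1.515268) / (-1.026) = 0.9954,   |z_2| = 0.9954.
Moduli of all roots: 1.9584, 0.9954.
All moduli strictly greater than 1? No.
Verdict: Not invertible.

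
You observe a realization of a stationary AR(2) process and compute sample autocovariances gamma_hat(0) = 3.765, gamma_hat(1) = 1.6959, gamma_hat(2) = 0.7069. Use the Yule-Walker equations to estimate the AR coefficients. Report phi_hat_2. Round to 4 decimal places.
\hat\phi_{2} = -0.0190

The Yule-Walker equations for an AR(p) process read, in matrix form,
  Gamma_p phi = r_p,   with   (Gamma_p)_{ij} = gamma(|i - j|),
                       (r_p)_i = gamma(i),   i,j = 1..p.
Substitute the sample gammas (Toeplitz matrix and right-hand side of size 2):
  Gamma_p = [[3.765, 1.6959], [1.6959, 3.765]]
  r_p     = [1.6959, 0.7069]
Written out:
  3.765 phi_1 + 1.6959 phi_2 = 1.6959
  1.6959 phi_1 + 3.765 phi_2 = 0.7069
Solve by Cramer's rule:
  det = gamma(0)^2 - gamma(1)^2 = (3.765)^2 - (1.6959)^2 = 14.175225 - 2.87607681 = 11.29914819
  phi_hat_1 = [gamma(1) gamma(0) - gamma(1) gamma(2)] / det = [(1.6959)(3.765) - (1.6959)(0.7069)] / 11.29914819 = 5.18623179 / 11.29914819 = 0.459
  phi_hat_2 = [gamma(0) gamma(2) - gamma(1)^2] / det = [(3.765)(0.7069) - (1.6959)^2] / 11.29914819 = -0.21459831 / 11.29914819 = -0.019
So phi_hat = [0.4590, -0.0190].
Therefore phi_hat_2 = -0.0190.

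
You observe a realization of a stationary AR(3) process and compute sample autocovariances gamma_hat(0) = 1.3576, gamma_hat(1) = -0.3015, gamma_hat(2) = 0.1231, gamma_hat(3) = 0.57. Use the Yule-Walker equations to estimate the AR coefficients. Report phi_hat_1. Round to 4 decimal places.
\hat\phi_{1} = -0.2330

The Yule-Walker equations for an AR(p) process read, in matrix form,
  Gamma_p phi = r_p,   with   (Gamma_p)_{ij} = gamma(|i - j|),
                       (r_p)_i = gamma(i),   i,j = 1..p.
Substitute the sample gammas (Toeplitz matrix and right-hand side of size 3):
  Gamma_p = [[1.3576, -0.3015, 0.1231], [-0.3015, 1.3576, -0.3015], [0.1231, -0.3015, 1.3576]]
  r_p     = [-0.3015, 0.1231, 0.57]
Written out (R1..R3):
  (R1) 1.3576 phi_1 - 0.3015 phi_2 + 0.1231 phi_3 = -0.3015
  (R2) -0.3015 phi_1 + 1.3576 phi_2 - 0.3015 phi_3 = 0.1231
  (R3) 0.1231 phi_1 - 0.3015 phi_2 + 1.3576 phi_3 = 0.57
Gaussian elimination:
  R2 <- R2 - (-0.3015/1.3576) R1 = R2 - (-0.222083) R1:  1.290642 phi_2 - 0.274162 phi_3 = 0.056142
  R3 <- R3 - (0.1231/1.3576) R1 = R3 - (0.090675) R1:  -0.274162 phi_2 + 1.346438 phi_3 = 0.597338
  R3 <- R3 - (-0.274162/1.290642) R2 = R3 - (-0.212423) R2:  1.2882 phi_3 = 0.609264
Back-substitution:
  phi_hat_3 = 0.609264 / 1.2882 = 0.472958
  phi_hat_2 = (0.056142 - (-0.274162)(0.472958)) / 1.290642 = 0.143966
  phi_hat_1 = (-0.3015 - (-0.3015)(0.143966) - (0.1231)(0.472958)) / 1.3576 = -0.232996
So phi_hat = [-0.2330, 0.1440, 0.4730].
Therefore phi_hat_1 = -0.2330.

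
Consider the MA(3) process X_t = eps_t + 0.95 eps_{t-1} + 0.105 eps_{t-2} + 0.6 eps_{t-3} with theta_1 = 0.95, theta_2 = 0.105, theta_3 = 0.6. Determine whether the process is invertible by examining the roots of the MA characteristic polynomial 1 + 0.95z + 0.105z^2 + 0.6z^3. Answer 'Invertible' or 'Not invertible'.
\text{Not invertible}

The MA(q) characteristic polynomial is P(z) = 1 + 0.95z + 0.105z^2 + 0.6z^3.
Invertibility requires all roots to lie outside the unit circle, i.e. |z| > 1 for every root.
Degree 3: look for a simple real root z0 first, then factor out (1 - z/z0) and solve the remaining quadratic.
Testing z0 = -0.8: P(-0.8) = 1 + (0.95)(-0.8) + (0.105)(-0.8)^2 + (0.6)(-0.8)^3
  = 1 + (-0.76) + (0.0672) + (-0.3072) = 0.  So z_0 = -0.8 is a root, |z_0| = 0.8.
Divide out the factor (1 + 1.25 z) = (1 - z/z0) (since 1/z0 = -1.25):
  P(z) = (1 + 1.25 z)(1 + (-0.3) z + (0.48) z^2)
  [check: z-coef -0.3 - (-1.25) = 0.95; z^2-coef 0.48 - (-1.25)(-0.3) = 0.105; z^3-coef -(-1.25)(0.48) = 0.6.]
Remaining roots from the quadratic factor 1 + (-0.3) z + (0.48) z^2:
  Set 1 + (-0.3) z + (0.48) z^2 = 0, i.e. a z^2 + b z + c = 0 with a = 0.48, b = -0.3, c = 1.
  Discriminant D = b^2 - 4ac = (-0.3)^2 - 4*(0.48)*1 = 0.09 - (1.92) = -1.83.
  D < 0, so the roots are the complex-conjugate pair z = (-b +/- i sqrt(-D)) / (2a) = 0.3125 +/- 1.4091i.
  For a conjugate pair |z|^2 = z * conj(z) = (product of roots) = c/a = 1/(0.48) = 2.083333, so |z| = sqrt(2.083333) = 1.4434 for both roots.
Moduli of all roots: 0.8000, 1.4434, 1.4434.
All moduli strictly greater than 1? No.
Verdict: Not invertible.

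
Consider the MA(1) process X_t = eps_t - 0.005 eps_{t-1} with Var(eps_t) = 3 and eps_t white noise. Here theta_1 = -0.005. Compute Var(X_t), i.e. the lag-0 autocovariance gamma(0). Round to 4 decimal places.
\gamma(0) = 3.0001

For an MA(q) process X_t = eps_t + sum_i theta_i eps_{t-i} with
Var(eps_t) = sigma^2, the variance is
  gamma(0) = sigma^2 * (1 + sum_i theta_i^2).
  sum_i theta_i^2 = (-0.005)^2 = 0.000025.
  gamma(0) = 3 * (1 + 0.000025) = 3 * 1.000025 = 3.000075, which rounds to 3.0001.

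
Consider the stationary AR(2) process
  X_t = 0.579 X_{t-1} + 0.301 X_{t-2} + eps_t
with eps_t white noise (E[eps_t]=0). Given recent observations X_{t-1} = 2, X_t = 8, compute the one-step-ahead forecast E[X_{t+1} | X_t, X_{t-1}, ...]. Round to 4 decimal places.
E[X_{t+1} \mid \mathcal F_t] = 5.2340

For an AR(p) model X_t = c + sum_i phi_i X_{t-i} + eps_t, the
one-step-ahead conditional mean is
  E[X_{t+1} | X_t, ...] = c + sum_i phi_i X_{t+1-i}.
Substitute known values:
  E[X_{t+1} | ...] = (0.579) * (8) + (0.301) * (2)
                   = 5.2340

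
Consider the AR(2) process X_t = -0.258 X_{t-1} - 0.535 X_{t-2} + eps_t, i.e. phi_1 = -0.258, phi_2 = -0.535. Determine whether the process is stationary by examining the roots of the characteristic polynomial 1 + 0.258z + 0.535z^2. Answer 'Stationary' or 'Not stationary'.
\text{Stationary}

The AR(p) characteristic polynomial is P(z) = 1 + 0.258z + 0.535z^2.
Stationarity requires all roots to lie outside the unit circle, i.e. |z| > 1 for every root.
Set 1 + (0.258) z + (0.535) z^2 = 0, i.e. a z^2 + b z + c = 0 with a = 0.535, b = 0.258, c = 1.
Discriminant D = b^2 - 4ac = (0.258)^2 - 4*(0.535)*1 = 0.066564 - (2.14) = -2.073436.
D < 0, so the roots are the complex-conjugate pair z = (-b +/- i sqrt(-D)) / (2a) = -0.2411 +/- 1.3457i.
For a conjugate pair |z|^2 = z * conj(z) = (product of roots) = c/a = 1/(0.535) = 1.869159, so |z| = sqrt(1.869159) = 1.3672 for both roots.
Moduli of all roots: 1.3672, 1.3672.
All moduli strictly greater than 1? Yes.
Verdict: Stationary.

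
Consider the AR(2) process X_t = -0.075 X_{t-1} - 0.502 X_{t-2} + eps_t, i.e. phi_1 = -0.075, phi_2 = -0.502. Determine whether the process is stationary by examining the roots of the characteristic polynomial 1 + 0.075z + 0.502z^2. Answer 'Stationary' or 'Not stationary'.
\text{Stationary}

The AR(p) characteristic polynomial is P(z) = 1 + 0.075z + 0.502z^2.
Stationarity requires all roots to lie outside the unit circle, i.e. |z| > 1 for every root.
Set 1 + (0.075) z + (0.502) z^2 = 0, i.e. a z^2 + b z + c = 0 with a = 0.502, b = 0.075, c = 1.
Discriminant D = b^2 - 4ac = (0.075)^2 - 4*(0.502)*1 = 0.005625 - (2.008) = -2.002375.
D < 0, so the roots are the complex-conjugate pair z = (-b +/- i sqrt(-D)) / (2a) = -0.0747 +/- 1.4094i.
For a conjugate pair |z|^2 = z * conj(z) = (product of roots) = c/a = 1/(0.502) = 1.992032, so |z| = sqrt(1.992032) = 1.4114 for both roots.
Moduli of all roots: 1.4114, 1.4114.
All moduli strictly greater than 1? Yes.
Verdict: Stationary.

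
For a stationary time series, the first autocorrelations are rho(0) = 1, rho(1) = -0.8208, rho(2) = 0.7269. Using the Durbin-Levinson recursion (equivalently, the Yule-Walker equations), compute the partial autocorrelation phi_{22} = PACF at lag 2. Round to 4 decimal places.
\phi_{22} = 0.1630

The PACF at lag k is phi_{kk}, the last component of the solution
to the Yule-Walker system G_k phi = r_k where
  (G_k)_{ij} = rho(|i - j|), (r_k)_i = rho(i), i,j = 1..k.
Equivalently, Durbin-Levinson gives phi_{kk} iteratively:
  phi_{11} = rho(1)
  phi_{kk} = [rho(k) - sum_{j=1..k-1} phi_{k-1,j} rho(k-j)]
            / [1 - sum_{j=1..k-1} phi_{k-1,j} rho(j)],
  phi_{k,j} = phi_{k-1,j} - phi_{kk} phi_{k-1,k-j},  j = 1..k-1.
Step k = 1:
  phi_11 = rho(1) = -0.8208.
Step k = 2:
  phi_22 = [rho(2) - phi_11 rho(1)] / [1 - phi_11 rho(1)] = [0.7269 - (-0.8208)(-0.8208)] / [1 - (-0.8208)(-0.8208)]
         = 0.05318736 / 0.32628736 = 0.163.
Therefore phi_{22} = 0.1630.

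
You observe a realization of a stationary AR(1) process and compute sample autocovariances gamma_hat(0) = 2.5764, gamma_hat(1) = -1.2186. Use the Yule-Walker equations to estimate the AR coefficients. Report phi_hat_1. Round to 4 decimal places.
\hat\phi_{1} = -0.4730

The Yule-Walker equations for an AR(p) process read, in matrix form,
  Gamma_p phi = r_p,   with   (Gamma_p)_{ij} = gamma(|i - j|),
                       (r_p)_i = gamma(i),   i,j = 1..p.
Substitute the sample gammas (Toeplitz matrix and right-hand side of size 1):
  Gamma_p = [[2.5764]]
  r_p     = [-1.2186]
With p = 1 this is the single equation gamma(0) phi_1 = gamma(1):
  phi_hat_1 = gamma(1) / gamma(0) = -1.2186 / 2.5764 = -0.4730.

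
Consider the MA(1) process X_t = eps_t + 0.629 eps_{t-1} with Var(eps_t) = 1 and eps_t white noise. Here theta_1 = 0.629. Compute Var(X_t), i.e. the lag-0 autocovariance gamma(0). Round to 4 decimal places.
\gamma(0) = 1.3956

For an MA(q) process X_t = eps_t + sum_i theta_i eps_{t-i} with
Var(eps_t) = sigma^2, the variance is
  gamma(0) = sigma^2 * (1 + sum_i theta_i^2).
  sum_i theta_i^2 = (0.629)^2 = 0.395641.
  gamma(0) = 1 * (1 + 0.395641) = 1 * 1.395641 = 1.395641, which rounds to 1.3956.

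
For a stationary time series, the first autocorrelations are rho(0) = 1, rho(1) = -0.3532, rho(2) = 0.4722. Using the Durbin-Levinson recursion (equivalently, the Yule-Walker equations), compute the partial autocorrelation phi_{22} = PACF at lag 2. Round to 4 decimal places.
\phi_{22} = 0.3970

The PACF at lag k is phi_{kk}, the last component of the solution
to the Yule-Walker system G_k phi = r_k where
  (G_k)_{ij} = rho(|i - j|), (r_k)_i = rho(i), i,j = 1..k.
Equivalently, Durbin-Levinson gives phi_{kk} iteratively:
  phi_{11} = rho(1)
  phi_{kk} = [rho(k) - sum_{j=1..k-1} phi_{k-1,j} rho(k-j)]
            / [1 - sum_{j=1..k-1} phi_{k-1,j} rho(j)],
  phi_{k,j} = phi_{k-1,j} - phi_{kk} phi_{k-1,k-j},  j = 1..k-1.
Step k = 1:
  phi_11 = rho(1) = -0.3532.
Step k = 2:
  phi_22 = [rho(2) - phi_11 rho(1)] / [1 - phi_11 rho(1)] = [0.4722 - (-0.3532)(-0.3532)] / [1 - (-0.3532)(-0.3532)]
         = 0.34744976 / 0.87524976 = 0.397.
Therefore phi_{22} = 0.3970.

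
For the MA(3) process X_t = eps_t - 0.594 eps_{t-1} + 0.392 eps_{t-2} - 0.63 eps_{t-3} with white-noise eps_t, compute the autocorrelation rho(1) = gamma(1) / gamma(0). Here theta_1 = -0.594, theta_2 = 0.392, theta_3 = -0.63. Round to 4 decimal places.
\rho(1) = -0.5642

For an MA(q) process with theta_0 = 1, the autocovariance is
  gamma(k) = sigma^2 * sum_{i=0..q-k} theta_i * theta_{i+k},
and rho(k) = gamma(k) / gamma(0). Sigma^2 cancels.
  numerator   = (1)*(-0.594) + (-0.594)*(0.392) + (0.392)*(-0.63) = -1.073808.
  denominator = (1)^2 + (-0.594)^2 + (0.392)^2 + (-0.63)^2 = 1.9034.
  rho(1) = -1.073808 / 1.9034 = -0.5642.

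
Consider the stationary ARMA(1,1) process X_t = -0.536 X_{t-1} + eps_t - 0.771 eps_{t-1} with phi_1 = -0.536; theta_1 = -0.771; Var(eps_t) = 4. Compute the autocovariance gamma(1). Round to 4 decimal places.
\gamma(1) = -10.3669

Multiply the model equation by X_{t-k} and take expectations. With theta_0 = psi_0 = 1 and psi_j the MA(infinity) weights, this gives
  gamma(k) - sum_i phi_i gamma(k-i) = c_k,
  c_k = sigma^2 * sum_{j=k..q} theta_j psi_{j-k}   (c_k = 0 for k > q),
using gamma(-m) = gamma(m).
psi-weights needed (psi_j = theta_j + sum_i phi_i psi_{j-i}):
  psi_1 = theta_1 + phi_1 = -0.771 + (-0.536) = -1.307
Right-hand sides:
  c_0 = sigma^2 (1 + theta_1 psi_1) = 4 * (1 + (-0.771)(-1.307)) = 4 * 2.007697 = 8.030788
  c_1 = sigma^2 theta_1 = 4 * (-0.771) = -3.084
  c_2 = 0
Equations for k = 0 and k = 1 (AR order 1):
  gamma(0) = phi_1 gamma(1) + c_0
  gamma(1) = phi_1 gamma(0) + c_1
Substituting the second into the first: gamma(0) (1 - phi_1^2) = c_0 + phi_1 c_1, so
  gamma(0) = (c_0 + phi_1 c_1) / (1 - phi_1^2) = (8.030788 + (-0.536)(-3.084)) / (1 - (-0.536)^2) = 9.683812 / 0.712704 = 13.587425.
  gamma(1) = phi_1 gamma(0) + c_1 = (-0.536)(13.587425) + (-3.084) = -10.36686.
Therefore gamma(1) = -10.3669 (to 4 decimal places).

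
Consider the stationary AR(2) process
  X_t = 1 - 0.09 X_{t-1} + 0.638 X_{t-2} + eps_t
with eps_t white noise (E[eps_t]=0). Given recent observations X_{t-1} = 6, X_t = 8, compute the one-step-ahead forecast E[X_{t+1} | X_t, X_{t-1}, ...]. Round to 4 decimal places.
E[X_{t+1} \mid \mathcal F_t] = 4.1080

For an AR(p) model X_t = c + sum_i phi_i X_{t-i} + eps_t, the
one-step-ahead conditional mean is
  E[X_{t+1} | X_t, ...] = c + sum_i phi_i X_{t+1-i}.
Substitute known values:
  E[X_{t+1} | ...] = 1 + (-0.09) * (8) + (0.638) * (6)
                   = 4.1080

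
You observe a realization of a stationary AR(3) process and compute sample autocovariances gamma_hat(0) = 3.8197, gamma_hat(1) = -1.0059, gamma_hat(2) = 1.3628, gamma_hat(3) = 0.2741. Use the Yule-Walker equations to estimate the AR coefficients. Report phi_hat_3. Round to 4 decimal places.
\hat\phi_{3} = 0.2590

The Yule-Walker equations for an AR(p) process read, in matrix form,
  Gamma_p phi = r_p,   with   (Gamma_p)_{ij} = gamma(|i - j|),
                       (r_p)_i = gamma(i),   i,j = 1..p.
Substitute the sample gammas (Toeplitz matrix and right-hand side of size 3):
  Gamma_p = [[3.8197, -1.0059, 1.3628], [-1.0059, 3.8197, -1.0059], [1.3628, -1.0059, 3.8197]]
  r_p     = [-1.0059, 1.3628, 0.2741]
Written out (R1..R3):
  (R1) 3.8197 phi_1 - 1.0059 phi_2 + 1.3628 phi_3 = -1.0059
  (R2) -1.0059 phi_1 + 3.8197 phi_2 - 1.0059 phi_3 = 1.3628
  (R3) 1.3628 phi_1 - 1.0059 phi_2 + 3.8197 phi_3 = 0.2741
Gaussian elimination:
  R2 <- R2 - (-1.0059/3.8197) R1 = R2 - (-0.263345) R1:  3.554801 phi_2 - 0.647013 phi_3 = 1.097901
  R3 <- R3 - (1.3628/3.8197) R1 = R3 - (0.356782) R1:  -0.647013 phi_2 + 3.333478 phi_3 = 0.632987
  R3 <- R3 - (-0.647013/3.554801) R2 = R3 - (-0.182011) R2:  3.215714 phi_3 = 0.832817
Back-substitution:
  phi_hat_3 = 0.832817 / 3.215714 = 0.258984
  phi_hat_2 = (1.097901 - (-0.647013)(0.258984)) / 3.554801 = 0.355988
  phi_hat_1 = (-1.0059 - (-1.0059)(0.355988) - (1.3628)(0.258984)) / 3.8197 = -0.261998
So phi_hat = [-0.2620, 0.3560, 0.2590].
Therefore phi_hat_3 = 0.2590.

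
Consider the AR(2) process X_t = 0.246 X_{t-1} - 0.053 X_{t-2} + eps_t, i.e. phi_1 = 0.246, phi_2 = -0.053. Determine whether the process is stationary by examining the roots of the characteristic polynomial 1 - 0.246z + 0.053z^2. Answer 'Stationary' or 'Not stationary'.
\text{Stationary}

The AR(p) characteristic polynomial is P(z) = 1 - 0.246z + 0.053z^2.
Stationarity requires all roots to lie outside the unit circle, i.e. |z| > 1 for every root.
Set 1 + (-0.246) z + (0.053) z^2 = 0, i.e. a z^2 + b z + c = 0 with a = 0.053, b = -0.246, c = 1.
Discriminant D = b^2 - 4ac = (-0.246)^2 - 4*(0.053)*1 = 0.060516 - (0.212) = -0.151484.
D < 0, so the roots are the complex-conjugate pair z = (-b +/- i sqrt(-D)) / (2a) = 2.3208 +/- 3.6718i.
For a conjugate pair |z|^2 = z * conj(z) = (product of roots) = c/a = 1/(0.053) = 18.867925, so |z| = sqrt(18.867925) = 4.3437 for both roots.
Moduli of all roots: 4.3437, 4.3437.
All moduli strictly greater than 1? Yes.
Verdict: Stationary.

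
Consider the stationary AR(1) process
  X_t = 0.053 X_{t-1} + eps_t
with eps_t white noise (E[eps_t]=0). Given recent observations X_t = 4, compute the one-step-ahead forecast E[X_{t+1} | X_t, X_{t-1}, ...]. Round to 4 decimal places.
E[X_{t+1} \mid \mathcal F_t] = 0.2120

For an AR(p) model X_t = c + sum_i phi_i X_{t-i} + eps_t, the
one-step-ahead conditional mean is
  E[X_{t+1} | X_t, ...] = c + sum_i phi_i X_{t+1-i}.
Substitute known values:
  E[X_{t+1} | ...] = (0.053) * (4)
                   = 0.2120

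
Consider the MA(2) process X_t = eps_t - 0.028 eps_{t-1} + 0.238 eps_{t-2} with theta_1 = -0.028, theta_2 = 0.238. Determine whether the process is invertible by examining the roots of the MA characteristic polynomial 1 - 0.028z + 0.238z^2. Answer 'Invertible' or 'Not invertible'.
\text{Invertible}

The MA(q) characteristic polynomial is P(z) = 1 - 0.028z + 0.238z^2.
Invertibility requires all roots to lie outside the unit circle, i.e. |z| > 1 for every root.
Set 1 + (-0.028) z + (0.238) z^2 = 0, i.e. a z^2 + b z + c = 0 with a = 0.238, b = -0.028, c = 1.
Discriminant D = b^2 - 4ac = (-0.028)^2 - 4*(0.238)*1 = 0.000784 - (0.952) = -0.951216.
D < 0, so the roots are the complex-conjugate pair z = (-b +/- i sqrt(-D)) / (2a) = 0.0588 +/- 2.049i.
For a conjugate pair |z|^2 = z * conj(z) = (product of roots) = c/a = 1/(0.238) = 4.201681, so |z| = sqrt(4.201681) = 2.0498 for both roots.
Moduli of all roots: 2.0498, 2.0498.
All moduli strictly greater than 1? Yes.
Verdict: Invertible.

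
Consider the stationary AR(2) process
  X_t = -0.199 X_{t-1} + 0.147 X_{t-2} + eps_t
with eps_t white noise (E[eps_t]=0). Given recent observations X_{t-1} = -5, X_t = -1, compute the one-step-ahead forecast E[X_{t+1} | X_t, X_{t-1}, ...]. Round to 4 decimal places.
E[X_{t+1} \mid \mathcal F_t] = -0.5360

For an AR(p) model X_t = c + sum_i phi_i X_{t-i} + eps_t, the
one-step-ahead conditional mean is
  E[X_{t+1} | X_t, ...] = c + sum_i phi_i X_{t+1-i}.
Substitute known values:
  E[X_{t+1} | ...] = (-0.199) * (-1) + (0.147) * (-5)
                   = -0.5360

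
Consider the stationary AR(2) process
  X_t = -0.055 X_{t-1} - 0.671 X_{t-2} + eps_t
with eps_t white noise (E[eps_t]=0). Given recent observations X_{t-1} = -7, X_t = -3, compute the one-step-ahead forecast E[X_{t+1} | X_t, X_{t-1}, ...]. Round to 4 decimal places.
E[X_{t+1} \mid \mathcal F_t] = 4.8620

For an AR(p) model X_t = c + sum_i phi_i X_{t-i} + eps_t, the
one-step-ahead conditional mean is
  E[X_{t+1} | X_t, ...] = c + sum_i phi_i X_{t+1-i}.
Substitute known values:
  E[X_{t+1} | ...] = (-0.055) * (-3) + (-0.671) * (-7)
                   = 4.8620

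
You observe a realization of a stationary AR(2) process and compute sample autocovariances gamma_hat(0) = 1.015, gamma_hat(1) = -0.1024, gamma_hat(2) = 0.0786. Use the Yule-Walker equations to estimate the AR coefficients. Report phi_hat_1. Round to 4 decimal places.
\hat\phi_{1} = -0.0940

The Yule-Walker equations for an AR(p) process read, in matrix form,
  Gamma_p phi = r_p,   with   (Gamma_p)_{ij} = gamma(|i - j|),
                       (r_p)_i = gamma(i),   i,j = 1..p.
Substitute the sample gammas (Toeplitz matrix and right-hand side of size 2):
  Gamma_p = [[1.015, -0.1024], [-0.1024, 1.015]]
  r_p     = [-0.1024, 0.0786]
Written out:
  1.015 phi_1 - 0.1024 phi_2 = -0.1024
  -0.1024 phi_1 + 1.015 phi_2 = 0.0786
Solve by Cramer's rule:
  det = gamma(0)^2 - gamma(1)^2 = (1.015)^2 - (-0.1024)^2 = 1.030225 - 0.01048576 = 1.01973924
  phi_hat_1 = [gamma(1) gamma(0) - gamma(1) gamma(2)] / det = [(-0.1024)(1.015) - (-0.1024)(0.0786)] / 1.01973924 = -0.09588736 / 1.01973924 = -0.094
  phi_hat_2 = [gamma(0) gamma(2) - gamma(1)^2] / det = [(1.015)(0.0786) - (-0.1024)^2] / 1.01973924 = 0.06929324 / 1.01973924 = 0.068
So phi_hat = [-0.0940, 0.0680].
Therefore phi_hat_1 = -0.0940.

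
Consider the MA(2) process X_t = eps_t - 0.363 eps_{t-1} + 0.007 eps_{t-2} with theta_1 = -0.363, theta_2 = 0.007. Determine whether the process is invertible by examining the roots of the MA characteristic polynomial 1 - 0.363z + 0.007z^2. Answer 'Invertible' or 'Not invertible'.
\text{Invertible}

The MA(q) characteristic polynomial is P(z) = 1 - 0.363z + 0.007z^2.
Invertibility requires all roots to lie outside the unit circle, i.e. |z| > 1 for every root.
Set 1 + (-0.363) z + (0.007) z^2 = 0, i.e. a z^2 + b z + c = 0 with a = 0.007, b = -0.363, c = 1.
Discriminant D = b^2 - 4ac = (-0.363)^2 - 4*(0.007)*1 = 0.131769 - (0.028) = 0.103769.
D >= 0, so the roots are real: z = (-b +/- sqrt(D)) / (2a) = (0.363 +/- 0.322132) / (0.014).
  z_1 = (0.363 + 0.322132) / (0.014) = 48.938,   |z_1| = 48.938.
  z_2 = (0.363 - 0.322132) / (0.014) = 2.9191,   |z_2| = 2.9191.
Moduli of all roots: 48.9380, 2.9191.
All moduli strictly greater than 1? Yes.
Verdict: Invertible.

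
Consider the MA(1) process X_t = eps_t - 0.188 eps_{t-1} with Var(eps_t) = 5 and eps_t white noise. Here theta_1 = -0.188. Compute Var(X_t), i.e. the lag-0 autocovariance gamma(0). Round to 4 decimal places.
\gamma(0) = 5.1767

For an MA(q) process X_t = eps_t + sum_i theta_i eps_{t-i} with
Var(eps_t) = sigma^2, the variance is
  gamma(0) = sigma^2 * (1 + sum_i theta_i^2).
  sum_i theta_i^2 = (-0.188)^2 = 0.035344.
  gamma(0) = 5 * (1 + 0.035344) = 5 * 1.035344 = 5.17672, which rounds to 5.1767.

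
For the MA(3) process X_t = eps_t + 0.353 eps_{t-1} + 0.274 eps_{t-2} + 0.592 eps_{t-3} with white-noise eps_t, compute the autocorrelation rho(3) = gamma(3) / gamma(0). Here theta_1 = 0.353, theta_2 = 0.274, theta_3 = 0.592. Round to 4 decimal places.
\rho(3) = 0.3819

For an MA(q) process with theta_0 = 1, the autocovariance is
  gamma(k) = sigma^2 * sum_{i=0..q-k} theta_i * theta_{i+k},
and rho(k) = gamma(k) / gamma(0). Sigma^2 cancels.
  numerator   = (1)*(0.592) = 0.592.
  denominator = (1)^2 + (0.353)^2 + (0.274)^2 + (0.592)^2 = 1.550149.
  rho(3) = 0.592 / 1.550149 = 0.3819.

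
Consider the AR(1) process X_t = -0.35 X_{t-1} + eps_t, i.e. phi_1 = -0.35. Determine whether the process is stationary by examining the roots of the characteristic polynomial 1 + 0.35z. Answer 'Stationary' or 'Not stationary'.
\text{Stationary}

The AR(p) characteristic polynomial is P(z) = 1 + 0.35z.
Stationarity requires all roots to lie outside the unit circle, i.e. |z| > 1 for every root.
This is linear in z: 1 + (0.35) z = 0  =>  z = -1/(0.35) = -2.857143,  |z| = 2.857143.
Moduli of all roots: 2.8571.
All moduli strictly greater than 1? Yes.
Verdict: Stationary.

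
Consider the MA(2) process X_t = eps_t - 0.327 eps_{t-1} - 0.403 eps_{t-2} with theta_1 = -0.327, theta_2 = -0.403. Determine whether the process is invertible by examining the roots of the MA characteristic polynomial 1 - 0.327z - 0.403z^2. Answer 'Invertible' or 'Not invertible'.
\text{Invertible}

The MA(q) characteristic polynomial is P(z) = 1 - 0.327z - 0.403z^2.
Invertibility requires all roots to lie outside the unit circle, i.e. |z| > 1 for every root.
Set 1 + (-0.327) z + (-0.403) z^2 = 0, i.e. a z^2 + b z + c = 0 with a = -0.403, b = -0.327, c = 1.
Discriminant D = b^2 - 4ac = (-0.327)^2 - 4*(-0.403)*1 = 0.106929 - (-1.612) = 1.718929.
D >= 0, so the roots are real: z = (-b +/- sqrt(D)) / (2a) = (0.327 +/- 1.311079) / (-0.806).
  z_1 = (0.327 + 1.311079) / (-0.806) = -2.0324,   |z_1| = 2.0324.
  z_2 = (0.327 - 1.311079) / (-0.806) = 1.2209,   |z_2| = 1.2209.
Moduli of all roots: 2.0324, 1.2209.
All moduli strictly greater than 1? Yes.
Verdict: Invertible.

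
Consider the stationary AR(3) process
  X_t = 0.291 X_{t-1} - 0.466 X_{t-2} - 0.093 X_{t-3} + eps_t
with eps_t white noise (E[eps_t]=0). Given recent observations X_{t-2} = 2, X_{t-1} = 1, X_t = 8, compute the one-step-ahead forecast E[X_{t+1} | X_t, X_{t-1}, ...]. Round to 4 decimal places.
E[X_{t+1} \mid \mathcal F_t] = 1.6760

For an AR(p) model X_t = c + sum_i phi_i X_{t-i} + eps_t, the
one-step-ahead conditional mean is
  E[X_{t+1} | X_t, ...] = c + sum_i phi_i X_{t+1-i}.
Substitute known values:
  E[X_{t+1} | ...] = (0.291) * (8) + (-0.466) * (1) + (-0.093) * (2)
                   = 1.6760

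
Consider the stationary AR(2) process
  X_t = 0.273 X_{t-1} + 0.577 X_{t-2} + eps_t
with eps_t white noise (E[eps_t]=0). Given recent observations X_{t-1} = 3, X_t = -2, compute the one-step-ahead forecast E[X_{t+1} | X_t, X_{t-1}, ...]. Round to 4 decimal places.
E[X_{t+1} \mid \mathcal F_t] = 1.1850

For an AR(p) model X_t = c + sum_i phi_i X_{t-i} + eps_t, the
one-step-ahead conditional mean is
  E[X_{t+1} | X_t, ...] = c + sum_i phi_i X_{t+1-i}.
Substitute known values:
  E[X_{t+1} | ...] = (0.273) * (-2) + (0.577) * (3)
                   = 1.1850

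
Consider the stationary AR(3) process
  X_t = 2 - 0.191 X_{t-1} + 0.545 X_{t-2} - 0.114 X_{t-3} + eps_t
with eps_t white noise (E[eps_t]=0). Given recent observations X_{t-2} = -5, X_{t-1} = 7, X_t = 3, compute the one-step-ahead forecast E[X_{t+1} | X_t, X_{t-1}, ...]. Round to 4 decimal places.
E[X_{t+1} \mid \mathcal F_t] = 5.8120

For an AR(p) model X_t = c + sum_i phi_i X_{t-i} + eps_t, the
one-step-ahead conditional mean is
  E[X_{t+1} | X_t, ...] = c + sum_i phi_i X_{t+1-i}.
Substitute known values:
  E[X_{t+1} | ...] = 2 + (-0.191) * (3) + (0.545) * (7) + (-0.114) * (-5)
                   = 5.8120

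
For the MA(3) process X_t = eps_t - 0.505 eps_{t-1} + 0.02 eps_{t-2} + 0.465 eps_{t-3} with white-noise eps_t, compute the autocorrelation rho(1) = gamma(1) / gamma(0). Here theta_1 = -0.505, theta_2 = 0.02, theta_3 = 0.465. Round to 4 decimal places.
\rho(1) = -0.3437

For an MA(q) process with theta_0 = 1, the autocovariance is
  gamma(k) = sigma^2 * sum_{i=0..q-k} theta_i * theta_{i+k},
and rho(k) = gamma(k) / gamma(0). Sigma^2 cancels.
  numerator   = (1)*(-0.505) + (-0.505)*(0.02) + (0.02)*(0.465) = -0.5058.
  denominator = (1)^2 + (-0.505)^2 + (0.02)^2 + (0.465)^2 = 1.47165.
  rho(1) = -0.5058 / 1.47165 = -0.3437.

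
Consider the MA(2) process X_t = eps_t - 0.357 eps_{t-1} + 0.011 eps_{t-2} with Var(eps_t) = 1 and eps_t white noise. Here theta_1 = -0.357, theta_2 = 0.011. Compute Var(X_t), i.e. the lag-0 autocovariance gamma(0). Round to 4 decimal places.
\gamma(0) = 1.1276

For an MA(q) process X_t = eps_t + sum_i theta_i eps_{t-i} with
Var(eps_t) = sigma^2, the variance is
  gamma(0) = sigma^2 * (1 + sum_i theta_i^2).
  sum_i theta_i^2 = (-0.357)^2 + (0.011)^2 = 0.127449 + 0.000121 = 0.12757.
  gamma(0) = 1 * (1 + 0.12757) = 1 * 1.12757 = 1.12757, which rounds to 1.1276.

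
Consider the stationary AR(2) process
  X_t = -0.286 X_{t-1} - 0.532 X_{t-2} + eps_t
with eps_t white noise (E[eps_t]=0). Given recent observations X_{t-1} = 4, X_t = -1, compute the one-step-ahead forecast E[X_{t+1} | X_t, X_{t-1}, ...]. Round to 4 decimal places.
E[X_{t+1} \mid \mathcal F_t] = -1.8420

For an AR(p) model X_t = c + sum_i phi_i X_{t-i} + eps_t, the
one-step-ahead conditional mean is
  E[X_{t+1} | X_t, ...] = c + sum_i phi_i X_{t+1-i}.
Substitute known values:
  E[X_{t+1} | ...] = (-0.286) * (-1) + (-0.532) * (4)
                   = -1.8420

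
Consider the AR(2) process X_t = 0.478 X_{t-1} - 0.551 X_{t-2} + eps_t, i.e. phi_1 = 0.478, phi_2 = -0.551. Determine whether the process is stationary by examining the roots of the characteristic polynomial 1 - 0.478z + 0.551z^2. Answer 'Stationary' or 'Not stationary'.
\text{Stationary}

The AR(p) characteristic polynomial is P(z) = 1 - 0.478z + 0.551z^2.
Stationarity requires all roots to lie outside the unit circle, i.e. |z| > 1 for every root.
Set 1 + (-0.478) z + (0.551) z^2 = 0, i.e. a z^2 + b z + c = 0 with a = 0.551, b = -0.478, c = 1.
Discriminant D = b^2 - 4ac = (-0.478)^2 - 4*(0.551)*1 = 0.228484 - (2.204) = -1.975516.
D < 0, so the roots are the complex-conjugate pair z = (-b +/- i sqrt(-D)) / (2a) = 0.4338 +/- 1.2754i.
For a conjugate pair |z|^2 = z * conj(z) = (product of roots) = c/a = 1/(0.551) = 1.814882, so |z| = sqrt(1.814882) = 1.3472 for both roots.
Moduli of all roots: 1.3472, 1.3472.
All moduli strictly greater than 1? Yes.
Verdict: Stationary.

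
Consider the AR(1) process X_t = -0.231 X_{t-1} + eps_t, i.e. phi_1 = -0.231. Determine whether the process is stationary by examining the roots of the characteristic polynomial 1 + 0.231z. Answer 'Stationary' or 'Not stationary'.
\text{Stationary}

The AR(p) characteristic polynomial is P(z) = 1 + 0.231z.
Stationarity requires all roots to lie outside the unit circle, i.e. |z| > 1 for every root.
This is linear in z: 1 + (0.231) z = 0  =>  z = -1/(0.231) = -4.329004,  |z| = 4.329004.
Moduli of all roots: 4.3290.
All moduli strictly greater than 1? Yes.
Verdict: Stationary.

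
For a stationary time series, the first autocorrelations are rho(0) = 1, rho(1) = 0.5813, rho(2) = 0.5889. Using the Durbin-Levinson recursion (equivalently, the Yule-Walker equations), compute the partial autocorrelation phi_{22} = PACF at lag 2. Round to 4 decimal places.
\phi_{22} = 0.3791

The PACF at lag k is phi_{kk}, the last component of the solution
to the Yule-Walker system G_k phi = r_k where
  (G_k)_{ij} = rho(|i - j|), (r_k)_i = rho(i), i,j = 1..k.
Equivalently, Durbin-Levinson gives phi_{kk} iteratively:
  phi_{11} = rho(1)
  phi_{kk} = [rho(k) - sum_{j=1..k-1} phi_{k-1,j} rho(k-j)]
            / [1 - sum_{j=1..k-1} phi_{k-1,j} rho(j)],
  phi_{k,j} = phi_{k-1,j} - phi_{kk} phi_{k-1,k-j},  j = 1..k-1.
Step k = 1:
  phi_11 = rho(1) = 0.5813.
Step k = 2:
  phi_22 = [rho(2) - phi_11 rho(1)] / [1 - phi_11 rho(1)] = [0.5889 - (0.5813)(0.5813)] / [1 - (0.5813)(0.5813)]
         = 0.25099031 / 0.66209031 = 0.3791.
Therefore phi_{22} = 0.3791.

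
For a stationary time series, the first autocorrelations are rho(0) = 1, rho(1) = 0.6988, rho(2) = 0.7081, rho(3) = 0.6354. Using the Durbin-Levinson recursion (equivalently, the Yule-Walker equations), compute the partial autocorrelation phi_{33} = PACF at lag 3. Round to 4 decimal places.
\phi_{33} = 0.1269

The PACF at lag k is phi_{kk}, the last component of the solution
to the Yule-Walker system G_k phi = r_k where
  (G_k)_{ij} = rho(|i - j|), (r_k)_i = rho(i), i,j = 1..k.
Equivalently, Durbin-Levinson gives phi_{kk} iteratively:
  phi_{11} = rho(1)
  phi_{kk} = [rho(k) - sum_{j=1..k-1} phi_{k-1,j} rho(k-j)]
            / [1 - sum_{j=1..k-1} phi_{k-1,j} rho(j)],
  phi_{k,j} = phi_{k-1,j} - phi_{kk} phi_{k-1,k-j},  j = 1..k-1.
Step k = 1:
  phi_11 = rho(1) = 0.6988.
Step k = 2:
  phi_22 = [rho(2) - phi_11 rho(1)] / [1 - phi_11 rho(1)] = [0.7081 - (0.6988)(0.6988)] / [1 - (0.6988)(0.6988)]
         = 0.21977856 / 0.51167856 = 0.429525.
  Update: phi_21 = phi_11 - phi_22 phi_11 = 0.6988 - (0.429525)(0.6988) = 0.398648.
Step k = 3:
  phi_33 = [rho(3) - phi_21 rho(2) - phi_22 rho(1)] / [1 - phi_21 rho(1) - phi_22 rho(2)]
    numerator   = 0.6354 - (0.398648)(0.7081) - (0.429525)(0.6988) = 0.0529654
    denominator = 1 - (0.398648)(0.6988) - (0.429525)(0.7081) = 0.41727825
  phi_33 = 0.0529654 / 0.41727825 = 0.1269.
Therefore phi_{33} = 0.1269.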